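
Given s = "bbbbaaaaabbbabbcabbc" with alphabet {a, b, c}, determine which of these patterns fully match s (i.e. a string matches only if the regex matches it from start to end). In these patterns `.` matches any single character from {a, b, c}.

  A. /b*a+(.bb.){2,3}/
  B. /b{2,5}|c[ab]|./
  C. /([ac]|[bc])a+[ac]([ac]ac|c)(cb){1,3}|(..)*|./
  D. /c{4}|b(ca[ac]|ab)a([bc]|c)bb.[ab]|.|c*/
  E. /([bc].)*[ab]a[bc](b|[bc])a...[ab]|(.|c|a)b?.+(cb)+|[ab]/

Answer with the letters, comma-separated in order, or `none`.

A → match
B → no match
C → match
D → no match
E → no match

A, C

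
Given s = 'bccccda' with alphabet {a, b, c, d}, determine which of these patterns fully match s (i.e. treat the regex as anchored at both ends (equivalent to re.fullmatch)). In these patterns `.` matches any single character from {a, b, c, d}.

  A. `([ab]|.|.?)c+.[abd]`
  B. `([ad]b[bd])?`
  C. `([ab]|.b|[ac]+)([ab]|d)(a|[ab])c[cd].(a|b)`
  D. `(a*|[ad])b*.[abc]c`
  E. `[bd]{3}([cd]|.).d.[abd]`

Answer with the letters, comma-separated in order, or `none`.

A → match
B → no match
C → no match
D → no match — must end with 'c'
E → no match

A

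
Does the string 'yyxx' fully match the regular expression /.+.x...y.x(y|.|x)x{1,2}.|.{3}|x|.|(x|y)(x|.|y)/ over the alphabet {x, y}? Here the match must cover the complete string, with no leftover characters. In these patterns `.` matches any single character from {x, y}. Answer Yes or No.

No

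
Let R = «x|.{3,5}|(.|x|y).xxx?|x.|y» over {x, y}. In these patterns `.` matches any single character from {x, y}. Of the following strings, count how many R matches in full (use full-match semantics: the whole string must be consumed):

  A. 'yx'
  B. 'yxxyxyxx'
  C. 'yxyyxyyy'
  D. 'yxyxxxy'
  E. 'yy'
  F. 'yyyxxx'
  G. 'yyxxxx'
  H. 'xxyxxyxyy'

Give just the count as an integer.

0

A. 'yx' → no match
B. 'yxxyxyxx' → no match
C. 'yxyyxyyy' → no match
D. 'yxyxxxy' → no match
E. 'yy' → no match
F. 'yyyxxx' → no match
G. 'yyxxxx' → no match
H. 'xxyxxyxyy' → no match
Total matched: 0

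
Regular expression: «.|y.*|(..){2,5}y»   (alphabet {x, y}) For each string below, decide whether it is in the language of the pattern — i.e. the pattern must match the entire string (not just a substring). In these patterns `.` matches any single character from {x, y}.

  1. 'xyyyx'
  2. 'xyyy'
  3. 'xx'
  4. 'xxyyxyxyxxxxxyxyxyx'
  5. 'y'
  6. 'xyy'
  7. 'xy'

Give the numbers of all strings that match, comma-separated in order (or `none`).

1 → no match
2 → no match
3 → no match
4 → no match
5 → match
6 → no match
7 → no match

5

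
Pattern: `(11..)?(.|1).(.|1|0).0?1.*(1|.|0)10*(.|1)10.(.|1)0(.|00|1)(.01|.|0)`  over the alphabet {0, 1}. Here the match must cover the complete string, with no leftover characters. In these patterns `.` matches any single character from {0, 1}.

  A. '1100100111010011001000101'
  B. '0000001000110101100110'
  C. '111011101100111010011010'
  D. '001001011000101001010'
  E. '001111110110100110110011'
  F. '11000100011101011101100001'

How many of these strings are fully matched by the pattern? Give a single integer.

3

A → match
B → no match
C → no match
D → match
E → no match
F → match
Total matched: 3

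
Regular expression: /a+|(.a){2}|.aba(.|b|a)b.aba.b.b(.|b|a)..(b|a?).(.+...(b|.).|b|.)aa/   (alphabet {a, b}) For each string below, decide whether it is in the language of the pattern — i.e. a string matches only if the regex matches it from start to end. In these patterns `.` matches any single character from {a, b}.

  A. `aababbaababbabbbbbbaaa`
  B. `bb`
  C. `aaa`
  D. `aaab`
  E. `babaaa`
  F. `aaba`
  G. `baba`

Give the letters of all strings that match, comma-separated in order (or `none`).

A, C, F, G

A → match
B → no match
C → match
D → no match
E → no match
F → match
G → match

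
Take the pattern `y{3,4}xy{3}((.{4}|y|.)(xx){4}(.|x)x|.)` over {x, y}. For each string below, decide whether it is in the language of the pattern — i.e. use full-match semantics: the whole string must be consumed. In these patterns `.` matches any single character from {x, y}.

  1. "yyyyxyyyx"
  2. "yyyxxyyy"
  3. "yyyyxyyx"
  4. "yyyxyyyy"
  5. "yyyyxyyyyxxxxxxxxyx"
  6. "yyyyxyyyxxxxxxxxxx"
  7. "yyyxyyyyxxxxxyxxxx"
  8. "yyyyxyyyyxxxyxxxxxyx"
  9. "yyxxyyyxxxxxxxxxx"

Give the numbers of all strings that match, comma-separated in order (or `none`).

1 → match
2 → no match
3 → no match
4 → match
5 → match
6 → no match
7 → no match
8 → no match
9 → no match

1, 4, 5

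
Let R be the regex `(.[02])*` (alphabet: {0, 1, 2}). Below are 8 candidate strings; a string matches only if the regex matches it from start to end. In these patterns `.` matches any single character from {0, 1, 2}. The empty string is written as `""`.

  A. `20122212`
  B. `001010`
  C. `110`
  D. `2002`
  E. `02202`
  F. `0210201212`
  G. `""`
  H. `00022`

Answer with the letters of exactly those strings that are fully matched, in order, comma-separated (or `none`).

A → match
B → match
C → no match
D → match
E → no match
F → match
G → match
H → no match

A, B, D, F, G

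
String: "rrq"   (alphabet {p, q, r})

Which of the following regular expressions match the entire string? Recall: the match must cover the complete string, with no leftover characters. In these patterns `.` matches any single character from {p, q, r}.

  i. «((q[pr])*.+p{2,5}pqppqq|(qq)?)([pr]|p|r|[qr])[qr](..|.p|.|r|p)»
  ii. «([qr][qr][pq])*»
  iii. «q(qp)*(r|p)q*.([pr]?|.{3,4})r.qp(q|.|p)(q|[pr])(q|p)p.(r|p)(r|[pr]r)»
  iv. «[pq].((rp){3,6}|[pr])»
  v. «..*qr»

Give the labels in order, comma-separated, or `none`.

i → match
ii → match
iii → no match — must start with "q"
iv → no match
v → no match — must end with "qr"

i, ii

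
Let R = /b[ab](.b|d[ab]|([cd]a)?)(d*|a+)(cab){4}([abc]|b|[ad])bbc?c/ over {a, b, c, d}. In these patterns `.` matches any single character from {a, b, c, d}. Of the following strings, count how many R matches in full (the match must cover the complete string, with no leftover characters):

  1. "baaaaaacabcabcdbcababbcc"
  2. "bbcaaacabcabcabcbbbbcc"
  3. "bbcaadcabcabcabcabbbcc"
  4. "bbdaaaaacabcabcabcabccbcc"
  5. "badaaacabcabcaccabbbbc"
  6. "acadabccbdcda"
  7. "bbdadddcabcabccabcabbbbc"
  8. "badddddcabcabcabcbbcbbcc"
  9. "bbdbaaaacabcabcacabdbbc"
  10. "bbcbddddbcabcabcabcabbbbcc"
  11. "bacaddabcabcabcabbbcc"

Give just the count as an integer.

0

1 → no match
2 → no match
3 → no match
4 → no match
5 → no match
6 → no match — must start with "b"
7 → no match
8 → no match
9 → no match
10 → no match
11 → no match
Total matched: 0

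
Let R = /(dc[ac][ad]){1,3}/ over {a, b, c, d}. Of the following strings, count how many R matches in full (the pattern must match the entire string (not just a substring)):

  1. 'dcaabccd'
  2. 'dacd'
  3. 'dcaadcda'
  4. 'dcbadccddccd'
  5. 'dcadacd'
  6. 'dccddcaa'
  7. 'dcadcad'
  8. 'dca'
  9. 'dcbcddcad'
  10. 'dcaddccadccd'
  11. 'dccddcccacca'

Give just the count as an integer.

1 → no match
2 → no match — must start with 'dc'
3 → no match
4 → no match
5 → no match
6 → match
7 → no match
8 → no match
9 → no match
10 → match
11 → no match
Total matched: 2

2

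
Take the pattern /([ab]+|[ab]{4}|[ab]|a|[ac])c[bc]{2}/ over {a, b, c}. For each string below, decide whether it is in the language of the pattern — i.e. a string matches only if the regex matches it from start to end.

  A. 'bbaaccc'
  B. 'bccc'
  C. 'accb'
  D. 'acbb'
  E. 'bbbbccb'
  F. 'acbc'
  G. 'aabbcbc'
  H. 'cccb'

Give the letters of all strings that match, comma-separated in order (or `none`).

A → match
B → match
C → match
D → match
E → match
F → match
G → match
H → match

A, B, C, D, E, F, G, H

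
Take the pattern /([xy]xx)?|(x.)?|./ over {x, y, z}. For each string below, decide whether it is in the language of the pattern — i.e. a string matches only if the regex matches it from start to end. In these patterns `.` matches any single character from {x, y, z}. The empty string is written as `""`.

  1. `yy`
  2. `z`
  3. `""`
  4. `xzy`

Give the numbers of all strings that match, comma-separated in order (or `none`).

2, 3

1 → no match
2 → match
3 → match
4 → no match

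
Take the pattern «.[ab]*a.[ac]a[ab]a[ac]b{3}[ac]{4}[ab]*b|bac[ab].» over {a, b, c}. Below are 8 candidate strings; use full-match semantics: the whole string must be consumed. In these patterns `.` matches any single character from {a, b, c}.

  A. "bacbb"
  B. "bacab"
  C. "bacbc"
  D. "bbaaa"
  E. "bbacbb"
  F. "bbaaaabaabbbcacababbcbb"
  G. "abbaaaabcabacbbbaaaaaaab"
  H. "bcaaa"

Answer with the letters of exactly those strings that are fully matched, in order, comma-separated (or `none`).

A, B, C, G

A → match
B → match
C → match
D → no match
E → no match
F → no match
G → match
H → no match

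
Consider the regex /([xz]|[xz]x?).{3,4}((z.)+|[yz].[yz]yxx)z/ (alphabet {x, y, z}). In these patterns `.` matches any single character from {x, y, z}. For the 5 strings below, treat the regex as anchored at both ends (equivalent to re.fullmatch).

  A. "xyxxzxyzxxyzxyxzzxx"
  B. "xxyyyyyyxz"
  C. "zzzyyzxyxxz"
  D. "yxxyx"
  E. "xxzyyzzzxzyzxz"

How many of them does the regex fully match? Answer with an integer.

A → no match — must end with "z"
B → no match
C → no match
D → no match — must end with "z"
E → match
Total matched: 1

1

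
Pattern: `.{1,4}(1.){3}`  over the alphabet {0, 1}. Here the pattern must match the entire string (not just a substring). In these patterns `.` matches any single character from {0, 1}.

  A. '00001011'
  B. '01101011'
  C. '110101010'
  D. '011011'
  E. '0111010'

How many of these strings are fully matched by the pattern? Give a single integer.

A → no match
B → match
C → match
D → no match
E → match
Total matched: 3

3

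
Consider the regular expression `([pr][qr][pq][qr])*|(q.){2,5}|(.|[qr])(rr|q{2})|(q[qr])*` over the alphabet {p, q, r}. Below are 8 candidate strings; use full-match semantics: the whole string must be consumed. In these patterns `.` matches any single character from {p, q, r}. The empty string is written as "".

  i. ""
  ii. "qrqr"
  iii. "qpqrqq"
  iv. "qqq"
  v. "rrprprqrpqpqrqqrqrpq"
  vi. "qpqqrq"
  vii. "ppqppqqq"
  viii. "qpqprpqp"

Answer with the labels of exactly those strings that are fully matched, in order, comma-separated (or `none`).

i, ii, iii, iv

i → match
ii → match
iii → match
iv → match
v → no match
vi → no match
vii → no match
viii → no match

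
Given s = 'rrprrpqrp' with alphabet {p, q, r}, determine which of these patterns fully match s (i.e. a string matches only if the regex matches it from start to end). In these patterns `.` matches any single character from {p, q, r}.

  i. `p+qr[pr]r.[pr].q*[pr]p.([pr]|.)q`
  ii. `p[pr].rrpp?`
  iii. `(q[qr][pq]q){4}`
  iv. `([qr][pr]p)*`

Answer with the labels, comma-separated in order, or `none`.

i → no match — must start with 'p'
ii → no match — must start with 'p'
iii → no match — must start with 'q'
iv → match

iv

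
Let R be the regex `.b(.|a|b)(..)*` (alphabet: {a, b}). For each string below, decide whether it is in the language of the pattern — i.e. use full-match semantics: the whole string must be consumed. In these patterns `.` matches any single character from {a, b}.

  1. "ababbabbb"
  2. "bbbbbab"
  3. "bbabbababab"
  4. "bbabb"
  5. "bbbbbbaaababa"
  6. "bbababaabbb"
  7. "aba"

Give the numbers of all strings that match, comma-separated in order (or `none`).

1 → match
2 → match
3 → match
4 → match
5 → match
6 → match
7 → match

1, 2, 3, 4, 5, 6, 7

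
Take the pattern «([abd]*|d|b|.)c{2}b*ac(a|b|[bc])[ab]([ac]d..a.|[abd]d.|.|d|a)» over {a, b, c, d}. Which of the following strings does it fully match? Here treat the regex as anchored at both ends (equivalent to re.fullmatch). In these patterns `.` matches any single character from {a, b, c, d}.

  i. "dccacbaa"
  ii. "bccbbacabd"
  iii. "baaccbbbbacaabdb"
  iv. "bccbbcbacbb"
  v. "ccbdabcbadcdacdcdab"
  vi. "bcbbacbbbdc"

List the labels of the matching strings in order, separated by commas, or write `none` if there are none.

i, ii, iii

i → match
ii → match
iii → match
iv → no match
v → no match
vi → no match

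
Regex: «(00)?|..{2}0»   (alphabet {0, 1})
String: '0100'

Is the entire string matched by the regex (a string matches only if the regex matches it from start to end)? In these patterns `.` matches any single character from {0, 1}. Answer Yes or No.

Yes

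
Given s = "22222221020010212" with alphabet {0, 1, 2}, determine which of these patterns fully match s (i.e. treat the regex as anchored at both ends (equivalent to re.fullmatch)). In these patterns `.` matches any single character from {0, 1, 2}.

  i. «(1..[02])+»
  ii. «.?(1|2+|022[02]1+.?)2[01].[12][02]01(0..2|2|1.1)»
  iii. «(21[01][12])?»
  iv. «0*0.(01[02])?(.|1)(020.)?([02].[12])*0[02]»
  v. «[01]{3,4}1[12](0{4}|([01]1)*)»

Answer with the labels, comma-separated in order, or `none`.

i → no match — must start with "1"
ii → match
iii → no match
iv → no match
v → no match

ii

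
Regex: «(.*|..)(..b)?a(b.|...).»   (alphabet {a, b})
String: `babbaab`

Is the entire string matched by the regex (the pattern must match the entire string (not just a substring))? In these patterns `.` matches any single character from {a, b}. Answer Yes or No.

No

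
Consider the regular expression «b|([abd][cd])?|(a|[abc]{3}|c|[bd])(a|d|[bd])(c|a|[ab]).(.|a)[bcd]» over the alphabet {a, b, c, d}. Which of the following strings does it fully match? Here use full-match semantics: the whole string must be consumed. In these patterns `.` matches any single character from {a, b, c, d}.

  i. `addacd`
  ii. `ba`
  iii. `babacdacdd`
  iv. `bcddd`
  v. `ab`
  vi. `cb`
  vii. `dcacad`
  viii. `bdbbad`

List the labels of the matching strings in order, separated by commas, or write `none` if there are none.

i. `addacd` → no match
ii. `ba` → no match
iii. `babacdacdd` → no match
iv. `bcddd` → no match
v. `ab` → no match
vi. `cb` → no match
vii. `dcacad` → no match
viii. `bdbbad` → match

viii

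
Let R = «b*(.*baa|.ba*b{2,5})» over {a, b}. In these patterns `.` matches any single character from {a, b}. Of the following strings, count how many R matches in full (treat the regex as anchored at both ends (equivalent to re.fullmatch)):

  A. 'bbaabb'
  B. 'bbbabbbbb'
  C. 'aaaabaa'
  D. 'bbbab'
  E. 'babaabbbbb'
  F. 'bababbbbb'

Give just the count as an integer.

A → match
B → match
C → match
D → no match
E → match
F → match
Total matched: 5

5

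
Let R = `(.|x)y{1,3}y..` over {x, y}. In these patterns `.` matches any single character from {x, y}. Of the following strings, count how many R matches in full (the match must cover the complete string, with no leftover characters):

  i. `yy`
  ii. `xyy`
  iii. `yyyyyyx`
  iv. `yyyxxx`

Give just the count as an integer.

i. `yy` → no match
ii. `xyy` → no match
iii. `yyyyyyx` → match
iv. `yyyxxx` → no match
Total matched: 1

1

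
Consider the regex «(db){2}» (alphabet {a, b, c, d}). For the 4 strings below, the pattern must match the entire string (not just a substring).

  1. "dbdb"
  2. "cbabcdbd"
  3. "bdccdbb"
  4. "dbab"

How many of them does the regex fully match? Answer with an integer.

1

1 → match
2 → no match — must start with "db"
3 → no match — must start with "db"
4 → no match — must end with "db"
Total matched: 1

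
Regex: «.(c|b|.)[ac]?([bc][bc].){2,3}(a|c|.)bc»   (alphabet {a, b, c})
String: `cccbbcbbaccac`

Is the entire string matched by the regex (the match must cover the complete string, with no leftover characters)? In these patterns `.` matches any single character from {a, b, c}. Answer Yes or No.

Every match must end with `bc`, but `cccbbcbbaccac` does not.

No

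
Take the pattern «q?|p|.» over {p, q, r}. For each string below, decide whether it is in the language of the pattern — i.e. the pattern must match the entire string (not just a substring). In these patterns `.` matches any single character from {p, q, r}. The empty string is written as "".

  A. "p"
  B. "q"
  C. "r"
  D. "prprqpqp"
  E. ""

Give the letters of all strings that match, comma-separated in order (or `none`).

A. "p" → match
B. "q" → match
C. "r" → match
D. "prprqpqp" → no match
E. "" → match

A, B, C, E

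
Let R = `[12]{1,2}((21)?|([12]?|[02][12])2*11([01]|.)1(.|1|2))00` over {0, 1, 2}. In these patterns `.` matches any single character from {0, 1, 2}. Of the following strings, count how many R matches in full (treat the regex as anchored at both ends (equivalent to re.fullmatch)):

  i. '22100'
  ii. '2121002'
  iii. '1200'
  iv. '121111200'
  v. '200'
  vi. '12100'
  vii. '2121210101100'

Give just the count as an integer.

i. '22100' → match
ii. '2121002' → no match — must end with '00'
iii. '1200' → match
iv. '121111200' → match
v. '200' → match
vi. '12100' → match
vii → no match
Total matched: 5

5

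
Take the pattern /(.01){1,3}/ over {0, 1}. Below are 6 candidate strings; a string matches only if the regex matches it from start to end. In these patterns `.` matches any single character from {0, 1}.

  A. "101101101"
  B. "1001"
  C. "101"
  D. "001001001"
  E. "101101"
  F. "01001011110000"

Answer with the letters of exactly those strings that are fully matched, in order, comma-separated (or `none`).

A, C, D, E

A → match
B → no match
C → match
D → match
E → match
F → no match — must end with "01"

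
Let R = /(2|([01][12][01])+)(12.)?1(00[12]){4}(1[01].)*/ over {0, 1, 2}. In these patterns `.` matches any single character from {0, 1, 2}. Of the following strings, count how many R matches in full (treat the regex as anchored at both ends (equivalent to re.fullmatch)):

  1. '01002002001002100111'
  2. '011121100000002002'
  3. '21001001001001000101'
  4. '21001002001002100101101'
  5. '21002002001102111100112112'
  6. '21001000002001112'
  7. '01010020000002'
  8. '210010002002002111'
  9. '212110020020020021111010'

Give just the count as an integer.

1 → no match
2 → no match
3 → no match
4 → match
5 → no match
6 → no match
7 → no match
8 → no match
9 → no match
Total matched: 1

1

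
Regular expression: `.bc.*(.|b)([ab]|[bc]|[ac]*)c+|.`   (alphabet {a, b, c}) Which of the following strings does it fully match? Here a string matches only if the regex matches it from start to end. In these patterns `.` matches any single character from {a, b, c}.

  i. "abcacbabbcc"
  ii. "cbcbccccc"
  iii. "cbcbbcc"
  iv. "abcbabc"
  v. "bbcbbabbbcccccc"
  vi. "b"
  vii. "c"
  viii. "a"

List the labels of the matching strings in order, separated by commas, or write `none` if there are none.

i → match
ii → match
iii → match
iv → match
v → match
vi → match
vii → match
viii → match

i, ii, iii, iv, v, vi, vii, viii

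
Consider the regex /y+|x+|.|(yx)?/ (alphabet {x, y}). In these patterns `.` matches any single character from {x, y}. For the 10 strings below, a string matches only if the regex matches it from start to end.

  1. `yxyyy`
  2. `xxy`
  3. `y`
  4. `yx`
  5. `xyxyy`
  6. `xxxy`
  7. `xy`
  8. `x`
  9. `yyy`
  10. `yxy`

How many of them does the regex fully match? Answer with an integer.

4

1 → no match
2 → no match
3 → match
4 → match
5 → no match
6 → no match
7 → no match
8 → match
9 → match
10 → no match
Total matched: 4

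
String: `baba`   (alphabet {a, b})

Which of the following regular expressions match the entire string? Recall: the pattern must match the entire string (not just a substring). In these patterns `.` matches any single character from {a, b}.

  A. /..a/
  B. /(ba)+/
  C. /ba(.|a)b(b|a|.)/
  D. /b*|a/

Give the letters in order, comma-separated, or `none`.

B

A → no match
B → match
C → no match
D → no match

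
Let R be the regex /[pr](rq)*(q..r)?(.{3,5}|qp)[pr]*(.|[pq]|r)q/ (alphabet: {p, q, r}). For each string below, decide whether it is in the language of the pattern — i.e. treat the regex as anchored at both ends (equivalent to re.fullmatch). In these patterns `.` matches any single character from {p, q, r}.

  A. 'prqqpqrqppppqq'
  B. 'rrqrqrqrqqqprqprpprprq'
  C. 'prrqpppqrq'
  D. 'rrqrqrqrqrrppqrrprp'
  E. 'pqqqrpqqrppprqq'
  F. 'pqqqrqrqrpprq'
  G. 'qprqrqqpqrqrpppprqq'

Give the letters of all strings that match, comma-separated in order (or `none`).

A → match
B → match
C. 'prrqpppqrq' → no match
D → no match — must end with 'q'
E → match
F → match
G → no match

A, B, E, F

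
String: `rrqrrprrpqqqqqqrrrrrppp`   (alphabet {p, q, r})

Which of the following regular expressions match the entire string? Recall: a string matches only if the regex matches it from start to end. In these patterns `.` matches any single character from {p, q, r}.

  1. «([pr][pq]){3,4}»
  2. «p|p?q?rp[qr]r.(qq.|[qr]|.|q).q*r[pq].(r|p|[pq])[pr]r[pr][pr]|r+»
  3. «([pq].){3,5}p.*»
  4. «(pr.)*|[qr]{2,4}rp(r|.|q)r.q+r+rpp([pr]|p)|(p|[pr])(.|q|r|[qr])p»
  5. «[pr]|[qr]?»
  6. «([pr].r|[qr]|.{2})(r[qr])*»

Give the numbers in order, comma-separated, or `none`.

1 → no match
2 → no match
3 → no match
4 → match
5 → no match
6 → no match

4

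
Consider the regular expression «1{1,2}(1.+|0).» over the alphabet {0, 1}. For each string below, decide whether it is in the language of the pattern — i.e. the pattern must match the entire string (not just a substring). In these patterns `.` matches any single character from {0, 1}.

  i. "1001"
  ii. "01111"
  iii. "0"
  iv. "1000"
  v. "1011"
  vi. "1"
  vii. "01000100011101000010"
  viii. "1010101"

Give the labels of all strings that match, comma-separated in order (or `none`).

none

i → no match
ii → no match — must start with "1"
iii → no match — must start with "1"
iv → no match
v → no match
vi → no match
vii → no match — must start with "1"
viii → no match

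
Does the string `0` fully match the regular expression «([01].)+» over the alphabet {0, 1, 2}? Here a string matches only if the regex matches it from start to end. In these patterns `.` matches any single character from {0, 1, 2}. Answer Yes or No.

No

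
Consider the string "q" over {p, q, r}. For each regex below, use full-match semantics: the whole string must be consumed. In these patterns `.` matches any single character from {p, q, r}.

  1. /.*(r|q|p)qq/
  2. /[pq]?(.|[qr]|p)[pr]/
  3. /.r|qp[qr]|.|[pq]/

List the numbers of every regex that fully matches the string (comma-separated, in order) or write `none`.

1 → no match — must end with "qq"
2 → no match
3 → match

3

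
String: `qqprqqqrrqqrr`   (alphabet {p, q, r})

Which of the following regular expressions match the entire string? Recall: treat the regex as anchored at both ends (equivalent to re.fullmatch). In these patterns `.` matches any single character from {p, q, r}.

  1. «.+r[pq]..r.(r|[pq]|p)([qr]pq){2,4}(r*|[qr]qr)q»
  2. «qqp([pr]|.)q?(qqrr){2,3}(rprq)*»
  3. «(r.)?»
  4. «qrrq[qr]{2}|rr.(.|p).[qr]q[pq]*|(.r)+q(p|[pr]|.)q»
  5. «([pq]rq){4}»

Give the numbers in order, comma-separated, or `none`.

1 → no match — must end with `q`
2 → match
3 → no match
4 → no match
5 → no match — must end with `rq`

2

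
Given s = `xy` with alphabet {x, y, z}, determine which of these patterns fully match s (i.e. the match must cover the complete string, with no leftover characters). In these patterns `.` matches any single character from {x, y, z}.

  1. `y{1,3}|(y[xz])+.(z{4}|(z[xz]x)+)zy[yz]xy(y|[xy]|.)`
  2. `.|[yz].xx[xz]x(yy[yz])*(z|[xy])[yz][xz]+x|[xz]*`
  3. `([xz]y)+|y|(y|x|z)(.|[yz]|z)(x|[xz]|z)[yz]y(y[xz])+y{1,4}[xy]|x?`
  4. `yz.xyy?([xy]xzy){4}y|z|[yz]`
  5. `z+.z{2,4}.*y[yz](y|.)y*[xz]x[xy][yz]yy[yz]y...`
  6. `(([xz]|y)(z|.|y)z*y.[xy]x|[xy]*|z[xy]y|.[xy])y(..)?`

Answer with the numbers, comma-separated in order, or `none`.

3, 6

1 → no match — must start with `y`
2 → no match
3 → match
4 → no match
5 → no match — must start with `z`
6 → match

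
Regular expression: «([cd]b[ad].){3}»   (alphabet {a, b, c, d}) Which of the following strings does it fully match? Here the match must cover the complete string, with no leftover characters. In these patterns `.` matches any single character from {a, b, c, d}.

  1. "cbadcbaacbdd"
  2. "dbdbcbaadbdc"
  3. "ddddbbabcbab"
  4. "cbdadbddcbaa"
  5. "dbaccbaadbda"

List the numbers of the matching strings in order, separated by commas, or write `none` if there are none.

1 → match
2 → match
3 → no match
4 → match
5 → match

1, 2, 4, 5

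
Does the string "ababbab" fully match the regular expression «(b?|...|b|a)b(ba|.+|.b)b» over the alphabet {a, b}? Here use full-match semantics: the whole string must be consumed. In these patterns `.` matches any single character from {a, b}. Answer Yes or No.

Yes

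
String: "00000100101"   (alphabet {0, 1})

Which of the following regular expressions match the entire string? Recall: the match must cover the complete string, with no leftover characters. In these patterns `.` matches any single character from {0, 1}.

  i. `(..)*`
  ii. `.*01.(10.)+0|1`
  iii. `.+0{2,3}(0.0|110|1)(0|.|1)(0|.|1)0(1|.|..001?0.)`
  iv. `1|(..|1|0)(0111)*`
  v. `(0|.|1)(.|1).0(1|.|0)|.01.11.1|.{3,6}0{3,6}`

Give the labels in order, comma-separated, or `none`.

iii

i → no match
ii → no match
iii → match
iv → no match
v → no match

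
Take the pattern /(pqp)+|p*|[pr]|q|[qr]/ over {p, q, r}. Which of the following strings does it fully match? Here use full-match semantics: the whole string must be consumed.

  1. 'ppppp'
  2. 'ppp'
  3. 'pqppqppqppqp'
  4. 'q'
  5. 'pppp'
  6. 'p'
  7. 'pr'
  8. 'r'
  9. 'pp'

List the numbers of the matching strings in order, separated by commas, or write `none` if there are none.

1 → match
2 → match
3 → match
4 → match
5 → match
6 → match
7 → no match
8 → match
9 → match

1, 2, 3, 4, 5, 6, 8, 9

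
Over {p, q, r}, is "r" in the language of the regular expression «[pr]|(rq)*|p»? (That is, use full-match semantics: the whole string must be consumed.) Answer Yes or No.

Yes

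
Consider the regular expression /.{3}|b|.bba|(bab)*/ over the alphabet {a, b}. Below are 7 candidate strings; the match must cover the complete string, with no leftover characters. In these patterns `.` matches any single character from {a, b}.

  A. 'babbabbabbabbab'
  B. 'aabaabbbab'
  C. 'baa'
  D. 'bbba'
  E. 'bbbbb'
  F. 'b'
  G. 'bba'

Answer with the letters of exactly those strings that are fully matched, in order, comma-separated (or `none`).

A → match
B → no match
C → match
D → match
E → no match
F → match
G → match

A, C, D, F, G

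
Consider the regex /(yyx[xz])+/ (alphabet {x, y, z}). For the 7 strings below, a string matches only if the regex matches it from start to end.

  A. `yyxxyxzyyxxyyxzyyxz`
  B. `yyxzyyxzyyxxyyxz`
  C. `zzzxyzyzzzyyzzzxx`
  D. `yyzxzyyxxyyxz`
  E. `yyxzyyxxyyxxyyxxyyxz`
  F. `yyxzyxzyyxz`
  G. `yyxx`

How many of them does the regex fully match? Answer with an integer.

A → no match
B → match
C → no match — must start with `yyx`
D → no match — must start with `yyx`
E → match
F → no match
G → match
Total matched: 3

3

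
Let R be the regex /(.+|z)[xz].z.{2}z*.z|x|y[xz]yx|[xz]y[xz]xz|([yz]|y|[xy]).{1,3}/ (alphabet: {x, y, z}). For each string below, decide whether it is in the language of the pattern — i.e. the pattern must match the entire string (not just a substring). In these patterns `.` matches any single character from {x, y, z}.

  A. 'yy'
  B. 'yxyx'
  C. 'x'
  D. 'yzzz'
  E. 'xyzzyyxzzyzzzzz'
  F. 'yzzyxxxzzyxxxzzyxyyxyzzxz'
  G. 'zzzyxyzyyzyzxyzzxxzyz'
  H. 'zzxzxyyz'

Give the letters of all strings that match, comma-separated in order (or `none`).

A, B, C, D, E, H

A → match
B → match
C → match
D → match
E → match
F → no match
G → no match
H → match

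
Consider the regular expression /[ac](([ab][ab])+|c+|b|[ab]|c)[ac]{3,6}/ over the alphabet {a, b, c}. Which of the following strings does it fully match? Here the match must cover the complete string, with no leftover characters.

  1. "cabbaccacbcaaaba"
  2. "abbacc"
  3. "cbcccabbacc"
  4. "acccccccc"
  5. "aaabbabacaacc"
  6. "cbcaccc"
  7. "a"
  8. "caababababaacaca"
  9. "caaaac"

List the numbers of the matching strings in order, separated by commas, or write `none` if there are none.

2, 4, 5, 6, 8, 9

1 → no match
2 → match
3 → no match
4 → match
5 → match
6 → match
7 → no match
8 → match
9 → match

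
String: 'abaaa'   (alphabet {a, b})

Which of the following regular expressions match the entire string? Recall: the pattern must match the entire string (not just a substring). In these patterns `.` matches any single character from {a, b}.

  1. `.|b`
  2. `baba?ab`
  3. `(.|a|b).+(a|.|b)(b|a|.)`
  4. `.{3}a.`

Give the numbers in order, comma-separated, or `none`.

1 → no match
2 → no match — must start with 'bab'
3 → match
4 → match

3, 4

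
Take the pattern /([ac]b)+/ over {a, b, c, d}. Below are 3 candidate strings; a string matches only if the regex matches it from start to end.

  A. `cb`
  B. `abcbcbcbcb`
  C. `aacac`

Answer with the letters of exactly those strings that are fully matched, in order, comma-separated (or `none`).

A, B

A → match
B → match
C → no match — must end with `b`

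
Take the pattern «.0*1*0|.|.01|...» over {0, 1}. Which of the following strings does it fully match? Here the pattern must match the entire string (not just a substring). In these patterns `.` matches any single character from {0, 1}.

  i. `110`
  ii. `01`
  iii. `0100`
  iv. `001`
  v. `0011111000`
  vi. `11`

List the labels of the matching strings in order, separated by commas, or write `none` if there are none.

i → match
ii → no match
iii → no match
iv → match
v → no match
vi → no match

i, iv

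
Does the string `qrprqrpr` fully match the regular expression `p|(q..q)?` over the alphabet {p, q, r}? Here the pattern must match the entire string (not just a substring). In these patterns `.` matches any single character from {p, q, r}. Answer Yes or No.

No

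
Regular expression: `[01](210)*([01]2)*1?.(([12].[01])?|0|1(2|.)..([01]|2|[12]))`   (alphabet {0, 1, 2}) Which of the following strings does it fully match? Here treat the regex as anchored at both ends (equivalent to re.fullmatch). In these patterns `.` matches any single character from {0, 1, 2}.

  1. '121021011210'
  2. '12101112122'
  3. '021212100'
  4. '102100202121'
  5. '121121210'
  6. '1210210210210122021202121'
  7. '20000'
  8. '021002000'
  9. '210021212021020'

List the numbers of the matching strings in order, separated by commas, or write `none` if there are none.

1, 2

1. '121021011210' → match
2. '12101112122' → match
3. '021212100' → no match
4. '102100202121' → no match
5. '121121210' → no match
6 → no match
7. '20000' → no match
8. '021002000' → no match
9 → no match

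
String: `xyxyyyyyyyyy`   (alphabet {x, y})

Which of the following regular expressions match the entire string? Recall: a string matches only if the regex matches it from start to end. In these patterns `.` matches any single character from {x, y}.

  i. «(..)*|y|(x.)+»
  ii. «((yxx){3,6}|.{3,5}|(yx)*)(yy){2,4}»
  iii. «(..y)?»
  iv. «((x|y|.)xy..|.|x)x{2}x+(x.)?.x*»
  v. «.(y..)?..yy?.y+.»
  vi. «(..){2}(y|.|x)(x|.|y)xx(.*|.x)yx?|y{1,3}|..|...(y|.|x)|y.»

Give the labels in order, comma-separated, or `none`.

i, ii, v

i → match
ii → match
iii → no match
iv → no match
v → match
vi → no match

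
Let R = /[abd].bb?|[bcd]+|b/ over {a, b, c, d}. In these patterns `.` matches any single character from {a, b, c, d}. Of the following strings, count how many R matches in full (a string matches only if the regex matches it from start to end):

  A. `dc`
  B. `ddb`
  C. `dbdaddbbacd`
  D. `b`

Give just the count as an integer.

3

A → match
B → match
C → no match
D → match
Total matched: 3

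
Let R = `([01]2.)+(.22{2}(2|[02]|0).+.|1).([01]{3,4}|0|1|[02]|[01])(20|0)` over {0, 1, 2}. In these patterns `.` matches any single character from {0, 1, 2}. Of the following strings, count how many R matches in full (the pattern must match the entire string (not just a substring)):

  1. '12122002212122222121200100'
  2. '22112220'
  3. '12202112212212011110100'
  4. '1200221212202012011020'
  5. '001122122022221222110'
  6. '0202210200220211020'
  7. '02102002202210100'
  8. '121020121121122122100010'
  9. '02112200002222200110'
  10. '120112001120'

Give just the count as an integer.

1 → no match
2 → no match
3 → no match
4 → no match
5 → no match
6 → no match
7 → no match
8 → match
9 → no match
10 → no match
Total matched: 1

1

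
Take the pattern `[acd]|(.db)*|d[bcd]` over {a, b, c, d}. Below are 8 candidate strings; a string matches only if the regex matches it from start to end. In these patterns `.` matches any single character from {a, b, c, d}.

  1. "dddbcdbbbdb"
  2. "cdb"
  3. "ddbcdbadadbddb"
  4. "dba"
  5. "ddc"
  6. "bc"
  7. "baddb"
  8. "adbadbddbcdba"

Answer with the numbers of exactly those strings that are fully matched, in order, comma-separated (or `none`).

1. "dddbcdbbbdb" → no match
2. "cdb" → match
3 → no match
4. "dba" → no match
5. "ddc" → no match
6. "bc" → no match
7. "baddb" → no match
8 → no match

2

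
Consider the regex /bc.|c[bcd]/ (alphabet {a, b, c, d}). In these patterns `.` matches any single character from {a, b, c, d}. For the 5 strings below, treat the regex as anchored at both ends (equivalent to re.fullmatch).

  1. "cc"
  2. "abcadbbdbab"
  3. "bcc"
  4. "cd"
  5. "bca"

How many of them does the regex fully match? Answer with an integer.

4

1 → match
2 → no match
3 → match
4 → match
5 → match
Total matched: 4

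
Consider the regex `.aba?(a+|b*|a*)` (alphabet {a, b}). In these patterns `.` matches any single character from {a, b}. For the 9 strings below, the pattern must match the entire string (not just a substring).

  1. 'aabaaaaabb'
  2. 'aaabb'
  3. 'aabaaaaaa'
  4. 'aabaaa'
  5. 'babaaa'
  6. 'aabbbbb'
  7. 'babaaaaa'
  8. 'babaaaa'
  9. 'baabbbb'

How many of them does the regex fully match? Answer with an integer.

1 → no match
2 → no match
3 → match
4 → match
5 → match
6 → match
7 → match
8 → match
9 → no match
Total matched: 6

6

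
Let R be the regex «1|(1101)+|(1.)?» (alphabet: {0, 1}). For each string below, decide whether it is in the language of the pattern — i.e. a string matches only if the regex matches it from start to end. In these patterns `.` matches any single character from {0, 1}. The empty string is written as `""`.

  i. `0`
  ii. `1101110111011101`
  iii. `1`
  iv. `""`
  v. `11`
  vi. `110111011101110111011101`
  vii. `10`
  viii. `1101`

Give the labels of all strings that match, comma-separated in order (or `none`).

i. `0` → no match
ii → match
iii. `1` → match
iv. `""` → match
v. `11` → match
vi → match
vii. `10` → match
viii. `1101` → match

ii, iii, iv, v, vi, vii, viii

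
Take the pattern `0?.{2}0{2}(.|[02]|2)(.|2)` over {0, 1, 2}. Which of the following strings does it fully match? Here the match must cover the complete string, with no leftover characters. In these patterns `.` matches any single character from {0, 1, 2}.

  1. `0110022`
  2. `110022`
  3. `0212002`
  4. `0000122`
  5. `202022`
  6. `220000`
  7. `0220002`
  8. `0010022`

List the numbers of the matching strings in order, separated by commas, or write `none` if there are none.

1 → match
2 → match
3 → no match
4 → no match
5 → no match
6 → match
7 → match
8 → match

1, 2, 6, 7, 8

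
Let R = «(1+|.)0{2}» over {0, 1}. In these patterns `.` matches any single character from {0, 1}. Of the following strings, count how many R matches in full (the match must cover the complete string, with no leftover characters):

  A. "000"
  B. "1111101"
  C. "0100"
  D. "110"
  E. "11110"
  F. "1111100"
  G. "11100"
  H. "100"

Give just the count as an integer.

A → match
B → no match — must end with "0"
C → no match
D → no match
E → no match
F → match
G → match
H → match
Total matched: 4

4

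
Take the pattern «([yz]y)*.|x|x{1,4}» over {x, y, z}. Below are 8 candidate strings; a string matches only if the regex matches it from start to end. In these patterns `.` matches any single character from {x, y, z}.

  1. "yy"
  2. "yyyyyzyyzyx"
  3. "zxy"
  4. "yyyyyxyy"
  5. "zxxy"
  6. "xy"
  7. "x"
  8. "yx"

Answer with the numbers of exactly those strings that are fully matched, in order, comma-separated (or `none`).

1 → no match
2 → no match
3 → no match
4 → no match
5 → no match
6 → no match
7 → match
8 → no match

7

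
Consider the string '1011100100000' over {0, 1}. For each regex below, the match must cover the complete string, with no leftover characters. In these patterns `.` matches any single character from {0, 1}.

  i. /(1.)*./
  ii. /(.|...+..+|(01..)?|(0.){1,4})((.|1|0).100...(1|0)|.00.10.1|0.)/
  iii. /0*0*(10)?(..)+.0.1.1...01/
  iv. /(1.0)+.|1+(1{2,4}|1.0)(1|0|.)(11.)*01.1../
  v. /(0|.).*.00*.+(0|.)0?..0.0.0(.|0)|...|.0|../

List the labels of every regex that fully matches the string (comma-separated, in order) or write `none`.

ii

i → no match
ii → match
iii → no match — must end with '01'
iv → no match
v → no match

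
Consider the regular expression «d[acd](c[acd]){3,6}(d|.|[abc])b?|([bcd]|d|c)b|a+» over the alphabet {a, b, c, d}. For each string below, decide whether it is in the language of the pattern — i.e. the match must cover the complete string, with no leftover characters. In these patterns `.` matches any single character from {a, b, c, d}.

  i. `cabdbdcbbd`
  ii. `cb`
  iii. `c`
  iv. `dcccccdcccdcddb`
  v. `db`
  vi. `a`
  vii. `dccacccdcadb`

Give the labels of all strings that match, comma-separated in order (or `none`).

i → no match
ii → match
iii → no match
iv → no match
v → match
vi → match
vii → match

ii, v, vi, vii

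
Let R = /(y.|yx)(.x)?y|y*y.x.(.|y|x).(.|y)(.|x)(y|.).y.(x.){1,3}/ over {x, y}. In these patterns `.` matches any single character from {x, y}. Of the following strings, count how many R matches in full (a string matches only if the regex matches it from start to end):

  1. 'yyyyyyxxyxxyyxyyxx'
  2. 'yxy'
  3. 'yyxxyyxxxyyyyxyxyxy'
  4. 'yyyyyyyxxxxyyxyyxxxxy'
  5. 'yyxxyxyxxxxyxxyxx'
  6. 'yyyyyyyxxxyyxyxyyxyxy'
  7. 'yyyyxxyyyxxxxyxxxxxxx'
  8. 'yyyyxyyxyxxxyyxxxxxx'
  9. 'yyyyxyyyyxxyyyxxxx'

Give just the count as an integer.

1 → match
2 → match
3 → match
4 → match
5 → match
6 → match
7 → match
8 → match
9 → match
Total matched: 9

9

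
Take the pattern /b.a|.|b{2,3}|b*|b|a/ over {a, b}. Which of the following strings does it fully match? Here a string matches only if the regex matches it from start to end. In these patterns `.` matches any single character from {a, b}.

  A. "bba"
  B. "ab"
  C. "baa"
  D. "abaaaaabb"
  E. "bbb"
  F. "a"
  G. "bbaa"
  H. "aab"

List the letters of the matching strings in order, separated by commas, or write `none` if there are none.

A, C, E, F

A → match
B → no match
C → match
D → no match
E → match
F → match
G → no match
H → no match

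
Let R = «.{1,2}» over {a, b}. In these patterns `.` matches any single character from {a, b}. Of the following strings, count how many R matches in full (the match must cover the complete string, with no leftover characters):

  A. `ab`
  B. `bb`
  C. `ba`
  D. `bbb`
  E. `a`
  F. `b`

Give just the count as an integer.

5

A. `ab` → match
B. `bb` → match
C. `ba` → match
D. `bbb` → no match
E. `a` → match
F. `b` → match
Total matched: 5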